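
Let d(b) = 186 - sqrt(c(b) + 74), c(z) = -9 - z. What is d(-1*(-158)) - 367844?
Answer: -367658 - I*sqrt(93) ≈ -3.6766e+5 - 9.6436*I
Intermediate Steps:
d(b) = 186 - sqrt(65 - b) (d(b) = 186 - sqrt((-9 - b) + 74) = 186 - sqrt(65 - b))
d(-1*(-158)) - 367844 = (186 - sqrt(65 - (-1)*(-158))) - 367844 = (186 - sqrt(65 - 1*158)) - 367844 = (186 - sqrt(65 - 158)) - 367844 = (186 - sqrt(-93)) - 367844 = (186 - I*sqrt(93)) - 367844 = -367658 - I*sqrt(93)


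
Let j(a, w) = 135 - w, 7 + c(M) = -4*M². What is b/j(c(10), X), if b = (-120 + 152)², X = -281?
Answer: 32/13 ≈ 2.4615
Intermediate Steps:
c(M) = -7 - 4*M²
b = 1024 (b = 32² = 1024)
b/j(c(10), X) = 1024/(135 - 1*(-281)) = 1024/(135 + 281) = 1024/416 = 1024*(1/416) = 32/13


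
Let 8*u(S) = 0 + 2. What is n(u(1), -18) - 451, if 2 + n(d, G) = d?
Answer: -1811/4 ≈ -452.75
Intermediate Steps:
u(S) = ¼ (u(S) = (0 + 2)/8 = (⅛)*2 = ¼)
n(d, G) = -2 + d
n(u(1), -18) - 451 = (-2 + ¼) - 451 = -7/4 - 451 = -1811/4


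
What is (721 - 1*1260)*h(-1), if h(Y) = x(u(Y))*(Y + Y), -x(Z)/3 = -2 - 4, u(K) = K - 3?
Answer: 19404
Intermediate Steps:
u(K) = -3 + K
x(Z) = 18 (x(Z) = -3*(-2 - 4) = -3*(-6) = 18)
h(Y) = 36*Y (h(Y) = 18*(Y + Y) = 18*(2*Y) = 36*Y)
(721 - 1*1260)*h(-1) = (721 - 1*1260)*(36*(-1)) = (721 - 1260)*(-36) = -539*(-36) = 19404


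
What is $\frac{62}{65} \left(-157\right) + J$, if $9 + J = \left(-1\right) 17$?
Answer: $- \frac{11424}{65} \approx -175.75$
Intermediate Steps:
$J = -26$ ($J = -9 - 17 = -26$)
$\frac{62}{65} \left(-157\right) + J = \frac{62}{65} \left(-157\right) - 26 = - \frac{9734}{65} - 26 = - \frac{11424}{65}$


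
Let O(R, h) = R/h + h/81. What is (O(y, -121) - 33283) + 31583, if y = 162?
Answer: -16689463/9801 ≈ -1702.8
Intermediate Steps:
O(R, h) = h/81 + R/h (O(R, h) = R/h + h*(1/81) = R/h + h/81 = h/81 + R/h)
(O(y, -121) - 33283) + 31583 = (((1/81)*(-121) + 162/(-121)) - 33283) + 31583 = ((-121/81 + 162*(-1/121)) - 33283) + 31583 = ((-121/81 - 162/121) - 33283) + 31583 = (-27763/9801 - 33283) + 31583 = -326234446/9801 + 31583 = -16689463/9801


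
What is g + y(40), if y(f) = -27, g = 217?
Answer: 190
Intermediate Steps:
g + y(40) = 217 - 27 = 190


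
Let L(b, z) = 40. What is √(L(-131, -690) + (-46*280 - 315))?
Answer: I*√13155 ≈ 114.7*I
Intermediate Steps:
√(L(-131, -690) + (-46*280 - 315)) = √(40 + (-46*280 - 315)) = √(40 + (-12880 - 315)) = √(40 - 13195) = √(-13155) = I*√13155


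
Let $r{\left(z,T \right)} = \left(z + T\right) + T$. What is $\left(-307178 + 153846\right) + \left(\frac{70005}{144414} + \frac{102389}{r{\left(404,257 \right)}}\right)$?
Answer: $- \frac{564241311323}{3682557} \approx -1.5322 \cdot 10^{5}$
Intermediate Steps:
$r{\left(z,T \right)} = z + 2 T$ ($r{\left(z,T \right)} = \left(T + z\right) + T = z + 2 T$)
$\left(-307178 + 153846\right) + \left(\frac{70005}{144414} + \frac{102389}{r{\left(404,257 \right)}}\right) = \left(-307178 + 153846\right) + \left(\frac{70005}{144414} + \frac{102389}{404 + 2 \cdot 257}\right) = -153332 + \left(70005 \cdot \frac{1}{144414} + \frac{102389}{404 + 514}\right) = -153332 + \left(\frac{23335}{48138} + \frac{102389}{918}\right) = -153332 + \frac{412518601}{3682557} = - \frac{564241311323}{3682557}$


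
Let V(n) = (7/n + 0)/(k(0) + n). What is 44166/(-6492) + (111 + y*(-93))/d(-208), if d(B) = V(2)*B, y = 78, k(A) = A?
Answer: 2524661/196924 ≈ 12.820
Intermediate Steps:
V(n) = 7/n² (V(n) = (7/n + 0)/(0 + n) = (7/n)/n = 7/n²)
d(B) = 7*B/4 (d(B) = (7/2²)*B = (7*(¼))*B = 7*B/4)
44166/(-6492) + (111 + y*(-93))/d(-208) = 44166/(-6492) + (111 + 78*(-93))/(((7/4)*(-208))) = 44166*(-1/6492) + (111 - 7254)/(-364) = -7361/1082 - 7143*(-1/364) = -7361/1082 + 7143/364 = 2524661/196924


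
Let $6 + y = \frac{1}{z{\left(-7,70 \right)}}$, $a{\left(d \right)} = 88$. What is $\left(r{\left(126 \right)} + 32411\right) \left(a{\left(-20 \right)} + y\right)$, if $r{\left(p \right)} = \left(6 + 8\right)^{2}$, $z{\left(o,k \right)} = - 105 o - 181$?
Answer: $\frac{1481303403}{554} \approx 2.6738 \cdot 10^{6}$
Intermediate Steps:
$z{\left(o,k \right)} = -181 - 105 o$
$r{\left(p \right)} = 196$ ($r{\left(p \right)} = 14^{2} = 196$)
$y = - \frac{3323}{554}$ ($y = -6 + \frac{1}{-181 - -735} = -6 + \frac{1}{-181 + 735} = -6 + \frac{1}{554} = - \frac{3323}{554} \approx -5.9982$)
$\left(r{\left(126 \right)} + 32411\right) \left(a{\left(-20 \right)} + y\right) = \left(196 + 32411\right) \left(88 - \frac{3323}{554}\right) = 32607 \cdot \frac{45429}{554} = \frac{1481303403}{554}$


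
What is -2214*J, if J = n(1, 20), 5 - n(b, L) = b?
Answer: -8856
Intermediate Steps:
n(b, L) = 5 - b
J = 4 (J = 5 - 1*1 = 5 - 1 = 4)
-2214*J = -2214*4 = -8856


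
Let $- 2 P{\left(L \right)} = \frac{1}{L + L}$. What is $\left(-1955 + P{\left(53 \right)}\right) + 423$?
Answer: $- \frac{324785}{212} \approx -1532.0$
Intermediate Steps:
$P{\left(L \right)} = - \frac{1}{4 L}$ ($P{\left(L \right)} = - \frac{1}{2 \left(L + L\right)} = - \frac{1}{2 \cdot 2 L} = - \frac{\frac{1}{2} \frac{1}{L}}{2} = - \frac{1}{4 L}$)
$\left(-1955 + P{\left(53 \right)}\right) + 423 = \left(-1955 - \frac{1}{4 \cdot 53}\right) + 423 = \left(-1955 - \frac{1}{212}\right) + 423 = - \frac{414461}{212} + 423 = - \frac{324785}{212}$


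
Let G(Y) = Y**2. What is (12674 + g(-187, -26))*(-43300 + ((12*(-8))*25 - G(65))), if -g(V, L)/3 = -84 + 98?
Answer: -630652600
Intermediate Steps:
g(V, L) = -42 (g(V, L) = -3*(-84 + 98) = -3*14 = -42)
(12674 + g(-187, -26))*(-43300 + ((12*(-8))*25 - G(65))) = (12674 - 42)*(-43300 + ((12*(-8))*25 - 1*65**2)) = 12632*(-43300 + (-96*25 - 1*4225)) = 12632*(-43300 + (-2400 - 4225)) = 12632*(-43300 - 6625) = 12632*(-49925) = -630652600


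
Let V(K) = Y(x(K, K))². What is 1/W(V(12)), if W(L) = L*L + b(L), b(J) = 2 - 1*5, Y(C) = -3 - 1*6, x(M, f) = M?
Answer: 1/6558 ≈ 0.00015249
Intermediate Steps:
Y(C) = -9 (Y(C) = -3 - 6 = -9)
b(J) = -3 (b(J) = 2 - 5 = -3)
V(K) = 81 (V(K) = (-9)² = 81)
W(L) = -3 + L² (W(L) = L*L - 3 = L² - 3 = -3 + L²)
1/W(V(12)) = 1/(-3 + 81²) = 1/(-3 + 6561) = 1/6558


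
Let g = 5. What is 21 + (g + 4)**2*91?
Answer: 7392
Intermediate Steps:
21 + (g + 4)**2*91 = 21 + (5 + 4)**2*91 = 21 + 9**2*91 = 21 + 81*91 = 21 + 7371 = 7392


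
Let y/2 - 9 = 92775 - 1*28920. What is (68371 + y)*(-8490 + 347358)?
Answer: 66451675932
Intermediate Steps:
y = 127728 (y = 18 + 2*(92775 - 1*28920) = 18 + 2*(92775 - 28920) = 18 + 2*63855 = 18 + 127710 = 127728)
(68371 + y)*(-8490 + 347358) = (68371 + 127728)*(-8490 + 347358) = 196099*338868 = 66451675932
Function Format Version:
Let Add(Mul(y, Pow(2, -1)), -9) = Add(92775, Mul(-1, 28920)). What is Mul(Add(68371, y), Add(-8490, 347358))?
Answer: 66451675932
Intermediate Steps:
y = 127728 (y = Add(18, Mul(2, Add(92775, Mul(-1, 28920)))) = Add(18, Mul(2, Add(92775, -28920))) = Add(18, Mul(2, 63855)) = Add(18, 127710) = 127728)
Mul(Add(68371, y), Add(-8490, 347358)) = Mul(Add(68371, 127728), Add(-8490, 347358)) = Mul(196099, 338868) = 66451675932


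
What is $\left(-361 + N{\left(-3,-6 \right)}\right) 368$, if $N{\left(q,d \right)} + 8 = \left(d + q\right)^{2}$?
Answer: $-105984$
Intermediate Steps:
$N{\left(q,d \right)} = -8 + \left(d + q\right)^{2}$
$\left(-361 + N{\left(-3,-6 \right)}\right) 368 = \left(-361 - \left(8 - \left(-6 - 3\right)^{2}\right)\right) 368 = \left(-361 - \left(8 - \left(-9\right)^{2}\right)\right) 368 = \left(-361 + \left(-8 + 81\right)\right) 368 = \left(-361 + 73\right) 368 = \left(-288\right) 368 = -105984$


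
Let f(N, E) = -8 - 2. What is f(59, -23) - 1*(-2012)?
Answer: 2002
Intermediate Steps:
f(N, E) = -10
f(59, -23) - 1*(-2012) = -10 - 1*(-2012) = -10 + 2012 = 2002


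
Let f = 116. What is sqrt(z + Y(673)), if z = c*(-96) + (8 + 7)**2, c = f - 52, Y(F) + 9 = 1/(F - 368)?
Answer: I*sqrt(551451895)/305 ≈ 76.994*I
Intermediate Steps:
Y(F) = -9 + 1/(-368 + F) (Y(F) = -9 + 1/(F - 368) = -9 + 1/(-368 + F))
c = 64 (c = 116 - 52 = 64)
z = -5919 (z = 64*(-96) + (8 + 7)**2 = -6144 + 15**2 = -6144 + 225 = -5919)
sqrt(z + Y(673)) = sqrt(-5919 + (3313 - 9*673)/(-368 + 673)) = sqrt(-5919 + (3313 - 6057)/305) = sqrt(-5919 + (1/305)*(-2744)) = sqrt(-5919 - 2744/305) = sqrt(-1808039/305) = I*sqrt(551451895)/305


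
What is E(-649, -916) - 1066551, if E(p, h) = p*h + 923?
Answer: -471144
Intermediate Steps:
E(p, h) = 923 + h*p (E(p, h) = h*p + 923 = 923 + h*p)
E(-649, -916) - 1066551 = (923 - 916*(-649)) - 1066551 = (923 + 594484) - 1066551 = 595407 - 1066551 = -471144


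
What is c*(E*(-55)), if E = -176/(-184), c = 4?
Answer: -4840/23 ≈ -210.43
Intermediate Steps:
E = 22/23 (E = -176*(-1/184) = 22/23 ≈ 0.95652)
c*(E*(-55)) = 4*((22/23)*(-55)) = 4*(-1210/23) = -4840/23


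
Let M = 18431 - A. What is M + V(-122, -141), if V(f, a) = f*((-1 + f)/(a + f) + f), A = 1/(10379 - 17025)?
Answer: 58131492257/1747898 ≈ 33258.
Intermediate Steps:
A = -1/6646 (A = 1/(-6646) = -1/6646 ≈ -0.00015047)
V(f, a) = f*(f + (-1 + f)/(a + f)) (V(f, a) = f*((-1 + f)/(a + f) + f) = f*(f + (-1 + f)/(a + f)))
M = 122492427/6646 (M = 18431 - 1*(-1/6646) = 18431 + 1/6646 = 122492427/6646 ≈ 18431.)
M + V(-122, -141) = 122492427/6646 - 122*(-1 - 122 + (-122)² - 141*(-122))/(-141 - 122) = 122492427/6646 - 122*(-1 - 122 + 14884 + 17202)/(-263) = 122492427/6646 - 122*(-1/263)*31963 = 122492427/6646 + 3899486/263 = 58131492257/1747898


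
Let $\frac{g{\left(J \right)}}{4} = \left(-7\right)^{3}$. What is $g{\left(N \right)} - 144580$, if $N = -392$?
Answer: $-145952$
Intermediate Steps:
$g{\left(J \right)} = -1372$ ($g{\left(J \right)} = 4 \left(-7\right)^{3} = 4 \left(-343\right) = -1372$)
$g{\left(N \right)} - 144580 = -1372 - 144580 = -145952$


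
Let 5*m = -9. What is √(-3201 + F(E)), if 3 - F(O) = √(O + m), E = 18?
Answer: √(-79950 - 45*√5)/5 ≈ 56.586*I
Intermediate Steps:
m = -9/5 (m = (⅕)*(-9) = -9/5 ≈ -1.8000)
F(O) = 3 - √(-9/5 + O) (F(O) = 3 - √(O - 9/5) = 3 - √(-9/5 + O))
√(-3201 + F(E)) = √(-3201 + (3 - √(-45 + 25*18)/5)) = √(-3201 + (3 - √(-45 + 450)/5)) = √(-3201 + (3 - 9*√5/5)) = √(-3198 - 9*√5/5)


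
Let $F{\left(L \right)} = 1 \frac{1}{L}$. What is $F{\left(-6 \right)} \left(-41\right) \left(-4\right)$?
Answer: $- \frac{82}{3} \approx -27.333$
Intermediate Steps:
$F{\left(L \right)} = \frac{1}{L}$
$F{\left(-6 \right)} \left(-41\right) \left(-4\right) = \frac{1}{-6} \left(-41\right) \left(-4\right) = \left(- \frac{1}{6}\right) \left(-41\right) \left(-4\right) = \frac{41}{6} \left(-4\right) = - \frac{82}{3}$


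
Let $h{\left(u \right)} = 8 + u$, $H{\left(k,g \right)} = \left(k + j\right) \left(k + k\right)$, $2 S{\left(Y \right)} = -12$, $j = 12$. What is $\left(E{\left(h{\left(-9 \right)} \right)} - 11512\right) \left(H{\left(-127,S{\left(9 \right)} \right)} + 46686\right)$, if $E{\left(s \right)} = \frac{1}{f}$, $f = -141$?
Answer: $- \frac{123193855928}{141} \approx -8.7372 \cdot 10^{8}$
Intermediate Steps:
$S{\left(Y \right)} = -6$ ($S{\left(Y \right)} = \frac{1}{2} \left(-12\right) = -6$)
$H{\left(k,g \right)} = 2 k \left(12 + k\right)$ ($H{\left(k,g \right)} = \left(k + 12\right) \left(k + k\right) = \left(12 + k\right) 2 k = 2 k \left(12 + k\right)$)
$E{\left(s \right)} = - \frac{1}{141}$ ($E{\left(s \right)} = \frac{1}{-141} = - \frac{1}{141}$)
$\left(E{\left(h{\left(-9 \right)} \right)} - 11512\right) \left(H{\left(-127,S{\left(9 \right)} \right)} + 46686\right) = \left(- \frac{1}{141} - 11512\right) \left(2 \left(-127\right) \left(12 - 127\right) + 46686\right) = - \frac{1623193 \left(2 \left(-127\right) \left(-115\right) + 46686\right)}{141} = - \frac{1623193 \left(29210 + 46686\right)}{141} = \left(- \frac{1623193}{141}\right) 75896 = - \frac{123193855928}{141}$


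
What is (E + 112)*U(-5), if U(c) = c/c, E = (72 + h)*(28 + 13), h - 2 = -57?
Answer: 809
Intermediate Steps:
h = -55 (h = 2 - 57 = -55)
E = 697 (E = (72 - 55)*(28 + 13) = 17*41 = 697)
U(c) = 1
(E + 112)*U(-5) = (697 + 112)*1 = 809*1 = 809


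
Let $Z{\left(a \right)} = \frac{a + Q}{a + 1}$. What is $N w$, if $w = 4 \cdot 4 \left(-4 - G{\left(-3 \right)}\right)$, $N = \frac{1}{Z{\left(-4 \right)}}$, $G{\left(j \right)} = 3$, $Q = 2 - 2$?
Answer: $-84$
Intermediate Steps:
$Q = 0$ ($Q = 2 - 2 = 0$)
$Z{\left(a \right)} = \frac{a}{1 + a}$ ($Z{\left(a \right)} = \frac{a + 0}{a + 1} = \frac{a}{1 + a}$)
$N = \frac{3}{4}$ ($N = \frac{1}{\left(-4\right) \frac{1}{1 - 4}} = \frac{1}{\left(-4\right) \frac{1}{-3}} = \frac{1}{\left(-4\right) \left(- \frac{1}{3}\right)} = \frac{1}{\frac{4}{3}} = \frac{3}{4} \approx 0.75$)
$w = -112$ ($w = 4 \cdot 4 \left(-4 - 3\right) = 16 \left(-4 - 3\right) = 16 \left(-7\right) = -112$)
$N w = \frac{3}{4} \left(-112\right) = -84$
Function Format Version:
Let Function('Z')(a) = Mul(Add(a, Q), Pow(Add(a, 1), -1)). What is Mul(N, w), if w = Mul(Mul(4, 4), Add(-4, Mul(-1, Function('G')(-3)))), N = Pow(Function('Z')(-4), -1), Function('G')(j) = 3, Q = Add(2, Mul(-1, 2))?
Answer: -84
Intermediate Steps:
Q = 0 (Q = Add(2, -2) = 0)
Function('Z')(a) = Mul(a, Pow(Add(1, a), -1)) (Function('Z')(a) = Mul(Add(a, 0), Pow(Add(a, 1), -1)) = Mul(a, Pow(Add(1, a), -1)))
N = Rational(3, 4) (N = Pow(Mul(-4, Pow(Add(1, -4), -1)), -1) = Pow(Mul(-4, Pow(-3, -1)), -1) = Pow(Mul(-4, Rational(-1, 3)), -1) = Pow(Rational(4, 3), -1) = Rational(3, 4) ≈ 0.75000)
w = -112 (w = Mul(Mul(4, 4), Add(-4, Mul(-1, 3))) = Mul(16, Add(-4, -3)) = Mul(16, -7) = -112)
Mul(N, w) = Mul(Rational(3, 4), -112) = -84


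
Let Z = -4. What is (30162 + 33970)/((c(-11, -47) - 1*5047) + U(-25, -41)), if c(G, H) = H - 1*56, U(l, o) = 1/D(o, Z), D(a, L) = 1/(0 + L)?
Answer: -32066/2577 ≈ -12.443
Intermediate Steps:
D(a, L) = 1/L
U(l, o) = -4 (U(l, o) = 1/(1/(-4)) = 1/(-¼) = -4)
c(G, H) = -56 + H (c(G, H) = H - 56 = -56 + H)
(30162 + 33970)/((c(-11, -47) - 1*5047) + U(-25, -41)) = (30162 + 33970)/(((-56 - 47) - 1*5047) - 4) = 64132/((-103 - 5047) - 4) = 64132/(-5150 - 4) = 64132/(-5154) = 64132*(-1/5154) = -32066/2577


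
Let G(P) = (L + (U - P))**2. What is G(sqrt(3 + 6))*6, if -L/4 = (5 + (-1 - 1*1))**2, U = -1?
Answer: 9600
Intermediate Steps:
L = -36 (L = -4*(5 + (-1 - 1*1))**2 = -4*(5 + (-1 - 1))**2 = -4*(5 - 2)**2 = -4*3**2 = -4*9 = -36)
G(P) = (-37 - P)**2 (G(P) = (-36 + (-1 - P))**2 = (-37 - P)**2)
G(sqrt(3 + 6))*6 = (37 + sqrt(3 + 6))**2*6 = (37 + sqrt(9))**2*6 = (37 + 3)**2*6 = 40**2*6 = 1600*6 = 9600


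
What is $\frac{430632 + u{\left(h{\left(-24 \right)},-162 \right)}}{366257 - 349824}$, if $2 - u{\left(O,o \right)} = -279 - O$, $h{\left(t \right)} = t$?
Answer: $\frac{430889}{16433} \approx 26.221$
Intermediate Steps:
$u{\left(O,o \right)} = 281 + O$ ($u{\left(O,o \right)} = 2 - \left(-279 - O\right) = 2 + \left(279 + O\right) = 281 + O$)
$\frac{430632 + u{\left(h{\left(-24 \right)},-162 \right)}}{366257 - 349824} = \frac{430632 + \left(281 - 24\right)}{366257 - 349824} = \frac{430632 + 257}{16433} = 430889 \cdot \frac{1}{16433} = \frac{430889}{16433}$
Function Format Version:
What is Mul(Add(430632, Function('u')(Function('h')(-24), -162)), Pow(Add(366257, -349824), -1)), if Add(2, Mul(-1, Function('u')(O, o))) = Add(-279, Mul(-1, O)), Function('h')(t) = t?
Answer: Rational(430889, 16433) ≈ 26.221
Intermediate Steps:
Function('u')(O, o) = Add(281, O) (Function('u')(O, o) = Add(2, Mul(-1, Add(-279, Mul(-1, O)))) = Add(2, Add(279, O)) = Add(281, O))
Mul(Add(430632, Function('u')(Function('h')(-24), -162)), Pow(Add(366257, -349824), -1)) = Mul(Add(430632, Add(281, -24)), Pow(Add(366257, -349824), -1)) = Mul(Add(430632, 257), Pow(16433, -1)) = Mul(430889, Rational(1, 16433)) = Rational(430889, 16433)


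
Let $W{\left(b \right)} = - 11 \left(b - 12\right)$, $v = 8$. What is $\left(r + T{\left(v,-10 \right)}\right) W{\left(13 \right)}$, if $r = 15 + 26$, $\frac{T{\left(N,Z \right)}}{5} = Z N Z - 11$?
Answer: $-43846$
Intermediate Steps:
$T{\left(N,Z \right)} = -55 + 5 N Z^{2}$ ($T{\left(N,Z \right)} = 5 \left(Z N Z - 11\right) = 5 \left(N Z Z - 11\right) = 5 \left(N Z^{2} - 11\right) = 5 \left(-11 + N Z^{2}\right) = -55 + 5 N Z^{2}$)
$W{\left(b \right)} = 132 - 11 b$ ($W{\left(b \right)} = - 11 \left(-12 + b\right) = 132 - 11 b$)
$r = 41$
$\left(r + T{\left(v,-10 \right)}\right) W{\left(13 \right)} = \left(41 - \left(55 - 40 \left(-10\right)^{2}\right)\right) \left(132 - 143\right) = \left(41 - \left(55 - 4000\right)\right) \left(132 - 143\right) = \left(41 + \left(-55 + 4000\right)\right) \left(-11\right) = \left(41 + 3945\right) \left(-11\right) = 3986 \left(-11\right) = -43846$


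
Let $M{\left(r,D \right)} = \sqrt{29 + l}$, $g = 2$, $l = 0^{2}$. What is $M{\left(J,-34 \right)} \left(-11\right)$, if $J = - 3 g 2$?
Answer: $- 11 \sqrt{29} \approx -59.237$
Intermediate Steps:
$l = 0$
$J = -12$ ($J = \left(-3\right) 2 \cdot 2 = \left(-6\right) 2 = -12$)
$M{\left(r,D \right)} = \sqrt{29}$ ($M{\left(r,D \right)} = \sqrt{29 + 0} = \sqrt{29}$)
$M{\left(J,-34 \right)} \left(-11\right) = \sqrt{29} \left(-11\right) = - 11 \sqrt{29}$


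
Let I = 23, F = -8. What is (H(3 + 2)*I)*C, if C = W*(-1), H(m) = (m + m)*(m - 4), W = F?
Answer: 1840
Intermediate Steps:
W = -8
H(m) = 2*m*(-4 + m) (H(m) = (2*m)*(-4 + m) = 2*m*(-4 + m))
C = 8 (C = -8*(-1) = 8)
(H(3 + 2)*I)*C = ((2*(3 + 2)*(-4 + (3 + 2)))*23)*8 = ((2*5*(-4 + 5))*23)*8 = ((2*5*1)*23)*8 = (10*23)*8 = 230*8 = 1840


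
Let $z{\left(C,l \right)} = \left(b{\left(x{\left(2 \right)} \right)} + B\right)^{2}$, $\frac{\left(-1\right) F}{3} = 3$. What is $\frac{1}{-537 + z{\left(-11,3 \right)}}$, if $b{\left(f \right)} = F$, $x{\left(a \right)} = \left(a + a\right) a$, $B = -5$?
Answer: $- \frac{1}{341} \approx -0.0029326$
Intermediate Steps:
$x{\left(a \right)} = 2 a^{2}$ ($x{\left(a \right)} = 2 a a = 2 a^{2}$)
$F = -9$ ($F = \left(-3\right) 3 = -9$)
$b{\left(f \right)} = -9$
$z{\left(C,l \right)} = 196$ ($z{\left(C,l \right)} = \left(-9 - 5\right)^{2} = \left(-14\right)^{2} = 196$)
$\frac{1}{-537 + z{\left(-11,3 \right)}} = \frac{1}{-537 + 196} = \frac{1}{-341} = - \frac{1}{341}$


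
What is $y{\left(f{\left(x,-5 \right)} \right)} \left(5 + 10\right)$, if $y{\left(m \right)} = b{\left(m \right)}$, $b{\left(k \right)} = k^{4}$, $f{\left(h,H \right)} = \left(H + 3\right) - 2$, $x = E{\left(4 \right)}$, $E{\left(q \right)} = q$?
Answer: $3840$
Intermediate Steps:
$x = 4$
$f{\left(h,H \right)} = 1 + H$ ($f{\left(h,H \right)} = \left(3 + H\right) - 2 = 1 + H$)
$y{\left(m \right)} = m^{4}$
$y{\left(f{\left(x,-5 \right)} \right)} \left(5 + 10\right) = \left(1 - 5\right)^{4} \left(5 + 10\right) = \left(-4\right)^{4} \cdot 15 = 256 \cdot 15 = 3840$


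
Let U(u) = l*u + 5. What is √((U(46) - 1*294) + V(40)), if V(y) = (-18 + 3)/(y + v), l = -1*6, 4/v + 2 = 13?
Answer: 5*I*√123839/74 ≈ 23.778*I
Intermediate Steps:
v = 4/11 (v = 4/(-2 + 13) = 4/11 ≈ 0.36364)
l = -6
U(u) = 5 - 6*u (U(u) = -6*u + 5 = 5 - 6*u)
V(y) = -15/(4/11 + y) (V(y) = (-18 + 3)/(y + 4/11) = -15/(4/11 + y))
√((U(46) - 1*294) + V(40)) = √(((5 - 6*46) - 1*294) - 165/(4 + 11*40)) = √(((5 - 276) - 294) - 165/(4 + 440)) = √((-271 - 294) - 165/444) = √(-565 - 165*1/444) = √(-565 - 55/148) = √(-83675/148) = 5*I*√123839/74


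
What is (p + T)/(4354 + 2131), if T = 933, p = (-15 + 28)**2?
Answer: 1102/6485 ≈ 0.16993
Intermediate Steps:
p = 169 (p = 13**2 = 169)
(p + T)/(4354 + 2131) = (169 + 933)/(4354 + 2131) = 1102/6485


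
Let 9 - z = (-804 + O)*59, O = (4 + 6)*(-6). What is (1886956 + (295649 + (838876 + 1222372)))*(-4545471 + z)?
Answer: -19073937894558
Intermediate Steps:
O = -60 (O = 10*(-6) = -60)
z = 50985 (z = 9 - (-804 - 60)*59 = 9 - (-864)*59 = 9 - 1*(-50976) = 9 + 50976 = 50985)
(1886956 + (295649 + (838876 + 1222372)))*(-4545471 + z) = (1886956 + (295649 + (838876 + 1222372)))*(-4545471 + 50985) = (1886956 + (295649 + 2061248))*(-4494486) = (1886956 + 2356897)*(-4494486) = 4243853*(-4494486) = -19073937894558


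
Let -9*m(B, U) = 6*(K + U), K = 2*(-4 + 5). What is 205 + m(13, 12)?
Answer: 587/3 ≈ 195.67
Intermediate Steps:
K = 2 (K = 2*1 = 2)
m(B, U) = -4/3 - 2*U/3 (m(B, U) = -2*(2 + U)/3 = -(12 + 6*U)/9 = -4/3 - 2*U/3)
205 + m(13, 12) = 205 + (-4/3 - 2/3*12) = 205 + (-4/3 - 8) = 205 - 28/3 = 587/3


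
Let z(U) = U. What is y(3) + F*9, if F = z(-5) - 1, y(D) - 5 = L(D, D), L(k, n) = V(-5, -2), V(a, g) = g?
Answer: -51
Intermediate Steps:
L(k, n) = -2
y(D) = 3 (y(D) = 5 - 2 = 3)
F = -6 (F = -5 - 1 = -6)
y(3) + F*9 = 3 - 6*9 = 3 - 54 = -51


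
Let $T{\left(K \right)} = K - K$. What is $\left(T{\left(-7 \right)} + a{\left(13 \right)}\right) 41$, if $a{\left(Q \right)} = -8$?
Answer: $-328$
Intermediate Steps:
$T{\left(K \right)} = 0$
$\left(T{\left(-7 \right)} + a{\left(13 \right)}\right) 41 = \left(0 - 8\right) 41 = \left(-8\right) 41 = -328$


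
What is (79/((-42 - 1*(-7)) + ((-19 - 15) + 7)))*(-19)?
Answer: 1501/62 ≈ 24.210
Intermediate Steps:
(79/((-42 - 1*(-7)) + ((-19 - 15) + 7)))*(-19) = (79/((-42 + 7) + (-34 + 7)))*(-19) = (79/(-35 - 27))*(-19) = (79/(-62))*(-19) = -1/62*79*(-19) = -79/62*(-19) = 1501/62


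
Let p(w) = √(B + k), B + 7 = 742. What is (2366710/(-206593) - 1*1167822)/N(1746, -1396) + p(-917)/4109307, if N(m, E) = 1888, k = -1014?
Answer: -60316554289/97511896 + I*√31/1369769 ≈ -618.56 + 4.0648e-6*I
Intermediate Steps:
B = 735 (B = -7 + 742 = 735)
p(w) = 3*I*√31 (p(w) = √(735 - 1014) = √(-279) = 3*I*√31)
(2366710/(-206593) - 1*1167822)/N(1746, -1396) + p(-917)/4109307 = (2366710/(-206593) - 1*1167822)/1888 + (3*I*√31)/4109307 = (2366710*(-1/206593) - 1167822)*(1/1888) + (3*I*√31)*(1/4109307) = (-2366710/206593 - 1167822)*(1/1888) + I*√31/1369769 = -241266217156/206593*1/1888 + I*√31/1369769 = -60316554289/97511896 + I*√31/1369769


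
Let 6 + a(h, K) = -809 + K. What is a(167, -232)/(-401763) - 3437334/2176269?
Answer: -153190562911/97149373583 ≈ -1.5769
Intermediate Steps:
a(h, K) = -815 + K (a(h, K) = -6 + (-809 + K) = -815 + K)
a(167, -232)/(-401763) - 3437334/2176269 = (-815 - 232)/(-401763) - 3437334/2176269 = -1047*(-1/401763) - 3437334*1/2176269 = 349/133921 - 1145778/725423 = -153190562911/97149373583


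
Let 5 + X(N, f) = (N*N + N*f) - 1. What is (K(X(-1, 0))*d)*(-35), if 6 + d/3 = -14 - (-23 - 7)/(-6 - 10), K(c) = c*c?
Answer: 459375/8 ≈ 57422.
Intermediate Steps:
X(N, f) = -6 + N**2 + N*f (X(N, f) = -5 + ((N*N + N*f) - 1) = -5 + ((N**2 + N*f) - 1) = -5 + (-1 + N**2 + N*f) = -6 + N**2 + N*f)
K(c) = c**2
d = -525/8 (d = -18 + 3*(-14 - (-23 - 7)/(-6 - 10)) = -18 + 3*(-14 - (-30)/(-16)) = -18 + 3*(-14 - (-30)*(-1)/16) = -18 + 3*(-14 - 1*15/8) = -18 + 3*(-14 - 15/8) = -18 + 3*(-127/8) = -18 - 381/8 = -525/8 ≈ -65.625)
(K(X(-1, 0))*d)*(-35) = ((-6 + (-1)**2 - 1*0)**2*(-525/8))*(-35) = ((-6 + 1 + 0)**2*(-525/8))*(-35) = ((-5)**2*(-525/8))*(-35) = (25*(-525/8))*(-35) = -13125/8*(-35) = 459375/8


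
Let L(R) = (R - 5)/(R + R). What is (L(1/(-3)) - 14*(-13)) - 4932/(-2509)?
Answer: 481642/2509 ≈ 191.97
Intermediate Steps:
L(R) = (-5 + R)/(2*R) (L(R) = (-5 + R)/((2*R)) = (-5 + R)*(1/(2*R)) = (-5 + R)/(2*R))
(L(1/(-3)) - 14*(-13)) - 4932/(-2509) = ((-5 + 1/(-3))/(2*(1/(-3))) - 14*(-13)) - 4932/(-2509) = ((-5 - ⅓)/(2*(-⅓)) + 182) - 4932*(-1/2509) = ((½)*(-3)*(-16/3) + 182) + 4932/2509 = (8 + 182) + 4932/2509 = 190 + 4932/2509 = 481642/2509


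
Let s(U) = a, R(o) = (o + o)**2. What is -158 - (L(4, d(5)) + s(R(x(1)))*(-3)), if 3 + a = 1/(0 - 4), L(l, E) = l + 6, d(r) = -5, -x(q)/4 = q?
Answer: -711/4 ≈ -177.75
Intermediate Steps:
x(q) = -4*q
R(o) = 4*o**2 (R(o) = (2*o)**2 = 4*o**2)
L(l, E) = 6 + l
a = -13/4 (a = -3 + 1/(0 - 4) = -3 + 1/(-4) = -3 - 1/4 = -13/4 ≈ -3.2500)
s(U) = -13/4
-158 - (L(4, d(5)) + s(R(x(1)))*(-3)) = -158 - ((6 + 4) - 13/4*(-3)) = -158 - (10 + 39/4) = -158 - 1*79/4 = -158 - 79/4 = -711/4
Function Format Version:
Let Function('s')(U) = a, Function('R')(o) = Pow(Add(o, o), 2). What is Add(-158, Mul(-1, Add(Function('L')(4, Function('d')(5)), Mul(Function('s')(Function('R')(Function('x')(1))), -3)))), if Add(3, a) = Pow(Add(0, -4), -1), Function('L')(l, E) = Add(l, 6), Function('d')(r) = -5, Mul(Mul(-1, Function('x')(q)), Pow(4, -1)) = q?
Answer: Rational(-711, 4) ≈ -177.75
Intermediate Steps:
Function('x')(q) = Mul(-4, q)
Function('R')(o) = Mul(4, Pow(o, 2)) (Function('R')(o) = Pow(Mul(2, o), 2) = Mul(4, Pow(o, 2)))
Function('L')(l, E) = Add(6, l)
a = Rational(-13, 4) (a = Add(-3, Pow(Add(0, -4), -1)) = Add(-3, Pow(-4, -1)) = Add(-3, Rational(-1, 4)) = Rational(-13, 4) ≈ -3.2500)
Function('s')(U) = Rational(-13, 4)
Add(-158, Mul(-1, Add(Function('L')(4, Function('d')(5)), Mul(Function('s')(Function('R')(Function('x')(1))), -3)))) = Add(-158, Mul(-1, Add(Add(6, 4), Mul(Rational(-13, 4), -3)))) = Add(-158, Mul(-1, Add(10, Rational(39, 4)))) = Add(-158, Mul(-1, Rational(79, 4))) = Add(-158, Rational(-79, 4)) = Rational(-711, 4)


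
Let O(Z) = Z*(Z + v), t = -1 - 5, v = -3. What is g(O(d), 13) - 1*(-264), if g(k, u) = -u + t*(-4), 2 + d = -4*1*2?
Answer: 275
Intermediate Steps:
t = -6
d = -10 (d = -2 - 4*1*2 = -2 - 4*2 = -2 - 8 = -10)
O(Z) = Z*(-3 + Z) (O(Z) = Z*(Z - 3) = Z*(-3 + Z))
g(k, u) = 24 - u (g(k, u) = -u - 6*(-4) = -u + 24 = 24 - u)
g(O(d), 13) - 1*(-264) = (24 - 1*13) - 1*(-264) = (24 - 13) + 264 = 11 + 264 = 275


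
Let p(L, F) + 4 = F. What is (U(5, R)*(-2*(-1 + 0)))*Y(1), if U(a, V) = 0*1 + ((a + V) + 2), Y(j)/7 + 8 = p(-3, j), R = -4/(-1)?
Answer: -1694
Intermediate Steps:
p(L, F) = -4 + F
R = 4 (R = -4*(-1) = 4)
Y(j) = -84 + 7*j (Y(j) = -56 + 7*(-4 + j) = -56 + (-28 + 7*j) = -84 + 7*j)
U(a, V) = 2 + V + a (U(a, V) = 0 + ((V + a) + 2) = 0 + (2 + V + a) = 2 + V + a)
(U(5, R)*(-2*(-1 + 0)))*Y(1) = ((2 + 4 + 5)*(-2*(-1 + 0)))*(-84 + 7*1) = (11*(-2*(-1)))*(-84 + 7) = (11*2)*(-77) = 22*(-77) = -1694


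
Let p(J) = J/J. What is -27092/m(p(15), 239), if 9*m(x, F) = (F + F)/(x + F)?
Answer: -29259360/239 ≈ -1.2242e+5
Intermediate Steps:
p(J) = 1
m(x, F) = 2*F/(9*(F + x)) (m(x, F) = ((F + F)/(x + F))/9 = ((2*F)/(F + x))/9 = (2*F/(F + x))/9 = 2*F/(9*(F + x)))
-27092/m(p(15), 239) = -27092/((2/9)*239/(239 + 1)) = -27092/((2/9)*239/240) = -27092/((2/9)*239*(1/240)) = -27092/239/1080 = -27092*1080/239 = -29259360/239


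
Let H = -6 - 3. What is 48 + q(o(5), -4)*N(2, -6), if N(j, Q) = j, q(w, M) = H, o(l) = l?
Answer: 30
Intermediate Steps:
H = -9
q(w, M) = -9
48 + q(o(5), -4)*N(2, -6) = 48 - 9*2 = 48 - 18 = 30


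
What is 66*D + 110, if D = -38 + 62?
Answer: 1694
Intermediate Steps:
D = 24
66*D + 110 = 66*24 + 110 = 1584 + 110 = 1694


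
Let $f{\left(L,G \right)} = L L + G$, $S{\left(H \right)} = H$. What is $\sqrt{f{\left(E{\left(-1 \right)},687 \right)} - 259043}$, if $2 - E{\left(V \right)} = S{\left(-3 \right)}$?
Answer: $i \sqrt{258331} \approx 508.26 i$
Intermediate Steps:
$E{\left(V \right)} = 5$ ($E{\left(V \right)} = 2 - -3 = 2 + 3 = 5$)
$f{\left(L,G \right)} = G + L^{2}$ ($f{\left(L,G \right)} = L^{2} + G = G + L^{2}$)
$\sqrt{f{\left(E{\left(-1 \right)},687 \right)} - 259043} = \sqrt{\left(687 + 5^{2}\right) - 259043} = \sqrt{\left(687 + 25\right) - 259043} = \sqrt{712 - 259043} = \sqrt{-258331} = i \sqrt{258331}$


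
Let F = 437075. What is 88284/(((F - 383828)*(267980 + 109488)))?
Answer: 1051/239274269 ≈ 4.3925e-6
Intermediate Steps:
88284/(((F - 383828)*(267980 + 109488))) = 88284/(((437075 - 383828)*(267980 + 109488))) = 88284/((53247*377468)) = 88284/20099038596 = 88284*(1/20099038596) = 1051/239274269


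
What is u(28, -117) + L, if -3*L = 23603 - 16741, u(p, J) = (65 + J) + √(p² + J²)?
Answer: -7018/3 + √14473 ≈ -2219.0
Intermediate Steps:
u(p, J) = 65 + J + √(J² + p²) (u(p, J) = (65 + J) + √(J² + p²) = 65 + J + √(J² + p²))
L = -6862/3 (L = -(23603 - 16741)/3 = -⅓*6862 = -6862/3 ≈ -2287.3)
u(28, -117) + L = (65 - 117 + √((-117)² + 28²)) - 6862/3 = (65 - 117 + √(13689 + 784)) - 6862/3 = (65 - 117 + √14473) - 6862/3 = (-52 + √14473) - 6862/3 = -7018/3 + √14473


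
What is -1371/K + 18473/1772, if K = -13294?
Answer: 124004737/11778484 ≈ 10.528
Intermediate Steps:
-1371/K + 18473/1772 = -1371/(-13294) + 18473/1772 = -1371*(-1/13294) + 18473*(1/1772) = 1371/13294 + 18473/1772 = 124004737/11778484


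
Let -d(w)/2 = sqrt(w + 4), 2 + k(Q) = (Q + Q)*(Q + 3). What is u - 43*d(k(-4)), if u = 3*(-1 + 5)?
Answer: 12 + 86*sqrt(10) ≈ 283.96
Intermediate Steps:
k(Q) = -2 + 2*Q*(3 + Q) (k(Q) = -2 + (Q + Q)*(Q + 3) = -2 + (2*Q)*(3 + Q) = -2 + 2*Q*(3 + Q))
d(w) = -2*sqrt(4 + w) (d(w) = -2*sqrt(w + 4) = -2*sqrt(4 + w))
u = 12 (u = 3*4 = 12)
u - 43*d(k(-4)) = 12 - (-86)*sqrt(4 + (-2 + 2*(-4)**2 + 6*(-4))) = 12 - (-86)*sqrt(4 + (-2 + 2*16 - 24)) = 12 - (-86)*sqrt(4 + (-2 + 32 - 24)) = 12 - (-86)*sqrt(4 + 6) = 12 - (-86)*sqrt(10) = 12 + 86*sqrt(10)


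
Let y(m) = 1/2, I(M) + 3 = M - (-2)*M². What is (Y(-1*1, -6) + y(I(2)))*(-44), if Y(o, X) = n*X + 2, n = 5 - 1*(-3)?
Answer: 2002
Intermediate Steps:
n = 8 (n = 5 + 3 = 8)
I(M) = -3 + M + 2*M² (I(M) = -3 + (M - (-2)*M²) = -3 + (M + 2*M²) = -3 + M + 2*M²)
y(m) = ½
Y(o, X) = 2 + 8*X (Y(o, X) = 8*X + 2 = 2 + 8*X)
(Y(-1*1, -6) + y(I(2)))*(-44) = ((2 + 8*(-6)) + ½)*(-44) = ((2 - 48) + ½)*(-44) = (-46 + ½)*(-44) = -91/2*(-44) = 2002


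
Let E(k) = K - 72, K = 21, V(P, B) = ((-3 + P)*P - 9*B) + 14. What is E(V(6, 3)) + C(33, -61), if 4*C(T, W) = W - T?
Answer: -149/2 ≈ -74.500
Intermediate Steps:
C(T, W) = -T/4 + W/4 (C(T, W) = (W - T)/4 = -T/4 + W/4)
V(P, B) = 14 - 9*B + P*(-3 + P) (V(P, B) = (P*(-3 + P) - 9*B) + 14 = (-9*B + P*(-3 + P)) + 14 = 14 - 9*B + P*(-3 + P))
E(k) = -51 (E(k) = 21 - 72 = -51)
E(V(6, 3)) + C(33, -61) = -51 + (-1/4*33 + (1/4)*(-61)) = -51 + (-33/4 - 61/4) = -51 - 47/2 = -149/2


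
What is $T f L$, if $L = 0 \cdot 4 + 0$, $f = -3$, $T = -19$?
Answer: $0$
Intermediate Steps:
$L = 0$ ($L = 0 + 0 = 0$)
$T f L = \left(-19\right) \left(-3\right) 0 = 57 \cdot 0 = 0$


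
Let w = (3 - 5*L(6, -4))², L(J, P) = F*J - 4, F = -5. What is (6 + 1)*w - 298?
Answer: 209205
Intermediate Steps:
L(J, P) = -4 - 5*J (L(J, P) = -5*J - 4 = -4 - 5*J)
w = 29929 (w = (3 - 5*(-4 - 5*6))² = (3 - 5*(-4 - 30))² = (3 - 5*(-34))² = (3 + 170)² = 173² = 29929)
(6 + 1)*w - 298 = (6 + 1)*29929 - 298 = 7*29929 - 298 = 209503 - 298 = 209205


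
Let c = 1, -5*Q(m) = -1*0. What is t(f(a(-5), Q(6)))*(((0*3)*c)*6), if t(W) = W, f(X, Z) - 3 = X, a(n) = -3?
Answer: 0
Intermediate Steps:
Q(m) = 0 (Q(m) = -(-1)*0/5 = -⅕*0 = 0)
f(X, Z) = 3 + X
t(f(a(-5), Q(6)))*(((0*3)*c)*6) = (3 - 3)*(((0*3)*1)*6) = 0*((0*1)*6) = 0*(0*6) = 0*0 = 0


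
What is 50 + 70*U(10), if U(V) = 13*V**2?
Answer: 91050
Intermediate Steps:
50 + 70*U(10) = 50 + 70*(13*10**2) = 50 + 70*(13*100) = 50 + 70*1300 = 50 + 91000 = 91050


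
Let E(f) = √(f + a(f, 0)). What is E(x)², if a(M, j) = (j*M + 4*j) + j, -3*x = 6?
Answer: -2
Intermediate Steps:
x = -2 (x = -⅓*6 = -2)
a(M, j) = 5*j + M*j (a(M, j) = (M*j + 4*j) + j = (4*j + M*j) + j = 5*j + M*j)
E(f) = √f (E(f) = √(f + 0*(5 + f)) = √(f + 0) = √f)
E(x)² = (√(-2))² = (I*√2)² = -2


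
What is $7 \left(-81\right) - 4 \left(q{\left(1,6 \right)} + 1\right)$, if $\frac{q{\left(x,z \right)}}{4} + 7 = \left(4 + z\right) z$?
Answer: $-1419$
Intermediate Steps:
$q{\left(x,z \right)} = -28 + 4 z \left(4 + z\right)$ ($q{\left(x,z \right)} = -28 + 4 \left(4 + z\right) z = -28 + 4 z \left(4 + z\right)$)
$7 \left(-81\right) - 4 \left(q{\left(1,6 \right)} + 1\right) = 7 \left(-81\right) - 4 \left(\left(-28 + 4 \cdot 6^{2} + 16 \cdot 6\right) + 1\right) = -567 - 4 \left(\left(-28 + 4 \cdot 36 + 96\right) + 1\right) = -567 - 4 \left(\left(-28 + 144 + 96\right) + 1\right) = -567 - 4 \left(212 + 1\right) = -567 - 852 = -1419$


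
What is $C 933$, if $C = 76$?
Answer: $70908$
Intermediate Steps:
$C 933 = 76 \cdot 933 = 70908$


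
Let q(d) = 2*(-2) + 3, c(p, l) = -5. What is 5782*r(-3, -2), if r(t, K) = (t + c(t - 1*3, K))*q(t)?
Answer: 46256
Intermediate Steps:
q(d) = -1 (q(d) = -4 + 3 = -1)
r(t, K) = 5 - t (r(t, K) = (t - 5)*(-1) = (-5 + t)*(-1) = 5 - t)
5782*r(-3, -2) = 5782*(5 - 1*(-3)) = 5782*(5 + 3) = 5782*8 = 46256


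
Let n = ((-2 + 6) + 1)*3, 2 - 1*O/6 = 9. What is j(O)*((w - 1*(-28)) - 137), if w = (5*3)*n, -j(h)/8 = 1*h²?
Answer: -1636992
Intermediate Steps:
O = -42 (O = 12 - 6*9 = 12 - 54 = -42)
n = 15 (n = (4 + 1)*3 = 5*3 = 15)
j(h) = -8*h²
w = 225 (w = (5*3)*15 = 15*15 = 225)
j(O)*((w - 1*(-28)) - 137) = (-8*(-42)²)*((225 - 1*(-28)) - 137) = (-8*1764)*((225 + 28) - 137) = -14112*(253 - 137) = -14112*116 = -1636992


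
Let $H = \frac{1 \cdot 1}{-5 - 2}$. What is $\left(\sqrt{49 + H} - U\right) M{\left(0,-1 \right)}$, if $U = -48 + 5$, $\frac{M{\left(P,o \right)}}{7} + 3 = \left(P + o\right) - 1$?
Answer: $-1505 - 15 \sqrt{266} \approx -1749.6$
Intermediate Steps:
$M{\left(P,o \right)} = -28 + 7 P + 7 o$ ($M{\left(P,o \right)} = -21 + 7 \left(\left(P + o\right) - 1\right) = -21 + 7 \left(-1 + P + o\right) = -21 + \left(-7 + 7 P + 7 o\right) = -28 + 7 P + 7 o$)
$U = -43$
$H = - \frac{1}{7}$ ($H = 1 \frac{1}{-7} = 1 \left(- \frac{1}{7}\right) = - \frac{1}{7} \approx -0.14286$)
$\left(\sqrt{49 + H} - U\right) M{\left(0,-1 \right)} = \left(\sqrt{49 - \frac{1}{7}} - -43\right) \left(-28 + 7 \cdot 0 + 7 \left(-1\right)\right) = \left(\sqrt{\frac{342}{7}} + 43\right) \left(-28 + 0 - 7\right) = \left(\frac{3 \sqrt{266}}{7} + 43\right) \left(-35\right) = \left(43 + \frac{3 \sqrt{266}}{7}\right) \left(-35\right) = -1505 - 15 \sqrt{266}$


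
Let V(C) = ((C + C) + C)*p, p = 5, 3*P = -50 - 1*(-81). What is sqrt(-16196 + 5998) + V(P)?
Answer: 155 + I*sqrt(10198) ≈ 155.0 + 100.99*I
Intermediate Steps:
P = 31/3 (P = (-50 - 1*(-81))/3 = (-50 + 81)/3 = (1/3)*31 = 31/3 ≈ 10.333)
V(C) = 15*C (V(C) = ((C + C) + C)*5 = (2*C + C)*5 = (3*C)*5 = 15*C)
sqrt(-16196 + 5998) + V(P) = sqrt(-16196 + 5998) + 15*(31/3) = sqrt(-10198) + 155 = I*sqrt(10198) + 155 = 155 + I*sqrt(10198)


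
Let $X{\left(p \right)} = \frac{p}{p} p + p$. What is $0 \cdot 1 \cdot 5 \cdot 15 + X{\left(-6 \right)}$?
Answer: $-12$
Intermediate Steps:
$X{\left(p \right)} = 2 p$ ($X{\left(p \right)} = 1 p + p = p + p = 2 p$)
$0 \cdot 1 \cdot 5 \cdot 15 + X{\left(-6 \right)} = 0 \cdot 1 \cdot 5 \cdot 15 + 2 \left(-6\right) = 0 \cdot 5 \cdot 15 - 12 = 0 \cdot 15 - 12 = 0 - 12 = -12$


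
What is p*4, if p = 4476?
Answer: 17904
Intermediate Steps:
p*4 = 4476*4 = 17904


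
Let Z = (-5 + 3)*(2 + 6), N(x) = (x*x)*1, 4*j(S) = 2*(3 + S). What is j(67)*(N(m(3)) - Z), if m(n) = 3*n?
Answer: 3395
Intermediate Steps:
j(S) = 3/2 + S/2 (j(S) = (2*(3 + S))/4 = (6 + 2*S)/4 = 3/2 + S/2)
N(x) = x**2 (N(x) = x**2*1 = x**2)
Z = -16 (Z = -2*8 = -16)
j(67)*(N(m(3)) - Z) = (3/2 + (1/2)*67)*((3*3)**2 - 1*(-16)) = (3/2 + 67/2)*(9**2 + 16) = 35*(81 + 16) = 35*97 = 3395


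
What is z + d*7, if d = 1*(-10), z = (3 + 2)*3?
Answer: -55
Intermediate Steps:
z = 15 (z = 5*3 = 15)
d = -10
z + d*7 = 15 - 10*7 = 15 - 70 = -55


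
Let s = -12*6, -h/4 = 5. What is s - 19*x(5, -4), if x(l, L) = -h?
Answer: -452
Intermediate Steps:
h = -20 (h = -4*5 = -20)
x(l, L) = 20 (x(l, L) = -1*(-20) = 20)
s = -72
s - 19*x(5, -4) = -72 - 19*20 = -72 - 380 = -452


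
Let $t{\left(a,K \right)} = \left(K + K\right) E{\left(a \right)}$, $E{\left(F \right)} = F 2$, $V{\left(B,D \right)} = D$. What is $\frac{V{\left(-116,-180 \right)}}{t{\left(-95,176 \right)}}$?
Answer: $\frac{9}{3344} \approx 0.0026914$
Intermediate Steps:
$E{\left(F \right)} = 2 F$
$t{\left(a,K \right)} = 4 K a$ ($t{\left(a,K \right)} = \left(K + K\right) 2 a = 2 K 2 a = 4 K a$)
$\frac{V{\left(-116,-180 \right)}}{t{\left(-95,176 \right)}} = - \frac{180}{4 \cdot 176 \left(-95\right)} = - \frac{180}{-66880} = \left(-180\right) \left(- \frac{1}{66880}\right) = \frac{9}{3344}$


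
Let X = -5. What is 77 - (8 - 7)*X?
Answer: 82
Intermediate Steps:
77 - (8 - 7)*X = 77 - (8 - 7)*(-5) = 77 - (-5) = 77 - 1*(-5) = 77 + 5 = 82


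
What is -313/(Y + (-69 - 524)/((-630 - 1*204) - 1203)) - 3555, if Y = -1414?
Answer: -10236784794/2879725 ≈ -3554.8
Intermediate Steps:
-313/(Y + (-69 - 524)/((-630 - 1*204) - 1203)) - 3555 = -313/(-1414 + (-69 - 524)/((-630 - 1*204) - 1203)) - 3555 = -313/(-1414 - 593/((-630 - 204) - 1203)) - 3555 = -313/(-1414 - 593/(-834 - 1203)) - 3555 = -313/(-1414 - 593/(-2037)) - 3555 = -313/(-1414 - 593*(-1/2037)) - 3555 = -313/(-1414 + 593/2037) - 3555 = -313/(-2879725/2037) - 3555 = -313*(-2037/2879725) - 3555 = 637581/2879725 - 3555 = -10236784794/2879725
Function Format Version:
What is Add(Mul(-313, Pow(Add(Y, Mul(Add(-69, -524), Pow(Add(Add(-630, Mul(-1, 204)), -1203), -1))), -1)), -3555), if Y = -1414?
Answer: Rational(-10236784794, 2879725) ≈ -3554.8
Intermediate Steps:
Add(Mul(-313, Pow(Add(Y, Mul(Add(-69, -524), Pow(Add(Add(-630, Mul(-1, 204)), -1203), -1))), -1)), -3555) = Add(Mul(-313, Pow(Add(-1414, Mul(Add(-69, -524), Pow(Add(Add(-630, Mul(-1, 204)), -1203), -1))), -1)), -3555) = Add(Mul(-313, Pow(Add(-1414, Mul(-593, Pow(Add(Add(-630, -204), -1203), -1))), -1)), -3555) = Add(Mul(-313, Pow(Add(-1414, Mul(-593, Pow(Add(-834, -1203), -1))), -1)), -3555) = Add(Mul(-313, Pow(Add(-1414, Mul(-593, Pow(-2037, -1))), -1)), -3555) = Add(Mul(-313, Pow(Add(-1414, Mul(-593, Rational(-1, 2037))), -1)), -3555) = Add(Mul(-313, Pow(Add(-1414, Rational(593, 2037)), -1)), -3555) = Add(Mul(-313, Pow(Rational(-2879725, 2037), -1)), -3555) = Add(Mul(-313, Rational(-2037, 2879725)), -3555) = Add(Rational(637581, 2879725), -3555) = Rational(-10236784794, 2879725)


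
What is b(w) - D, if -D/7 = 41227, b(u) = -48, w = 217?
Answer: 288541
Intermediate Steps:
D = -288589 (D = -7*41227 = -288589)
b(w) - D = -48 - 1*(-288589) = -48 + 288589 = 288541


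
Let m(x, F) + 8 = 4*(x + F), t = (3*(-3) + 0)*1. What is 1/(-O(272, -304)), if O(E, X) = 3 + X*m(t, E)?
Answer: 1/317373 ≈ 3.1509e-6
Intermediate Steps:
t = -9 (t = (-9 + 0)*1 = -9*1 = -9)
m(x, F) = -8 + 4*F + 4*x (m(x, F) = -8 + 4*(x + F) = -8 + 4*(F + x) = -8 + (4*F + 4*x) = -8 + 4*F + 4*x)
O(E, X) = 3 + X*(-44 + 4*E) (O(E, X) = 3 + X*(-8 + 4*E + 4*(-9)) = 3 + X*(-8 + 4*E - 36) = 3 + X*(-44 + 4*E))
1/(-O(272, -304)) = 1/(-(3 + 4*(-304)*(-11 + 272))) = 1/(-(3 + 4*(-304)*261)) = 1/(-(3 - 317376)) = 1/(-1*(-317373)) = 1/317373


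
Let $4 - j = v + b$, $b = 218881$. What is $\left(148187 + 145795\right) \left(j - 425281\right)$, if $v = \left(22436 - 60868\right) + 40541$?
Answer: $-189990865194$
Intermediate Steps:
$v = 2109$ ($v = -38432 + 40541 = 2109$)
$j = -220986$ ($j = 4 - \left(2109 + 218881\right) = 4 - 220990 = -220986$)
$\left(148187 + 145795\right) \left(j - 425281\right) = \left(148187 + 145795\right) \left(-220986 - 425281\right) = 293982 \left(-646267\right) = -189990865194$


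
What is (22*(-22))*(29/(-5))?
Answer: 14036/5 ≈ 2807.2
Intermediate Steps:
(22*(-22))*(29/(-5)) = -14036*(-1)/5 = -484*(-29/5) = 14036/5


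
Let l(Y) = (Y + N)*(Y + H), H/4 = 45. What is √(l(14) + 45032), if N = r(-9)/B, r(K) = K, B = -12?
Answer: 3*√21286/2 ≈ 218.85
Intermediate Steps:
H = 180 (H = 4*45 = 180)
N = ¾ (N = -9/(-12) = -9*(-1/12) = ¾ ≈ 0.75000)
l(Y) = (180 + Y)*(¾ + Y) (l(Y) = (Y + ¾)*(Y + 180) = (¾ + Y)*(180 + Y) = (180 + Y)*(¾ + Y))
√(l(14) + 45032) = √((135 + 14² + (723/4)*14) + 45032) = √((135 + 196 + 5061/2) + 45032) = √(5723/2 + 45032) = √(95787/2) = 3*√21286/2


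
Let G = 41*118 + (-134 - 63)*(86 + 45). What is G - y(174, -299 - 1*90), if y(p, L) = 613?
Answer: -21582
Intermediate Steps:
G = -20969 (G = 4838 - 197*131 = 4838 - 25807 = -20969)
G - y(174, -299 - 1*90) = -20969 - 1*613 = -20969 - 613 = -21582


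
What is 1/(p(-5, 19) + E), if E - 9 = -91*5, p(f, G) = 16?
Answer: -1/430 ≈ -0.0023256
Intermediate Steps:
E = -446 (E = 9 - 91*5 = 9 - 455 = -446)
1/(p(-5, 19) + E) = 1/(16 - 446) = 1/(-430) = -1/430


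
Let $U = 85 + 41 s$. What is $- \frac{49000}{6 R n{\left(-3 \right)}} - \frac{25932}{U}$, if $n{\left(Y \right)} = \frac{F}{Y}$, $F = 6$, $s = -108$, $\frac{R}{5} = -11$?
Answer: $- \frac{9784594}{143319} \approx -68.271$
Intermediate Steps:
$R = -55$ ($R = 5 \left(-11\right) = -55$)
$n{\left(Y \right)} = \frac{6}{Y}$
$U = -4343$ ($U = 85 + 41 \left(-108\right) = 85 - 4428 = -4343$)
$- \frac{49000}{6 R n{\left(-3 \right)}} - \frac{25932}{U} = - \frac{49000}{6 \left(-55\right) \frac{6}{-3}} - \frac{25932}{-4343} = - \frac{49000}{\left(-330\right) 6 \left(- \frac{1}{3}\right)} - - \frac{25932}{4343} = - \frac{49000}{\left(-330\right) \left(-2\right)} + \frac{25932}{4343} = - \frac{49000}{660} + \frac{25932}{4343} = \left(-49000\right) \frac{1}{660} + \frac{25932}{4343} = - \frac{2450}{33} + \frac{25932}{4343} = - \frac{9784594}{143319}$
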